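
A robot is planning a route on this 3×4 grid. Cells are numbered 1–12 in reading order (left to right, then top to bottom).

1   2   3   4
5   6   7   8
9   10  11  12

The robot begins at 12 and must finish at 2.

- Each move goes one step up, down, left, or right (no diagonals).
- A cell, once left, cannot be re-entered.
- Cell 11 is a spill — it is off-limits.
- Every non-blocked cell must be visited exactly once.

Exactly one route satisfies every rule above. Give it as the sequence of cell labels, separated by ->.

Need to visit all 11 open cells exactly once, starting at 12 and ending at 2.
Cell 10 has only two open neighbours (6 and 9), so the path must pass straight through it: one of those is the cell it's entered from and the other is where it exits.
Route from 12: up 2 to 4, left 1 to 3, down 1 to 7, left 1 to 6, down 1 to 10, left 1 to 9, up 2 to 1, right 1 to 2 — 10 moves in all.
Check: all 11 open cells covered.

12 -> 8 -> 4 -> 3 -> 7 -> 6 -> 10 -> 9 -> 5 -> 1 -> 2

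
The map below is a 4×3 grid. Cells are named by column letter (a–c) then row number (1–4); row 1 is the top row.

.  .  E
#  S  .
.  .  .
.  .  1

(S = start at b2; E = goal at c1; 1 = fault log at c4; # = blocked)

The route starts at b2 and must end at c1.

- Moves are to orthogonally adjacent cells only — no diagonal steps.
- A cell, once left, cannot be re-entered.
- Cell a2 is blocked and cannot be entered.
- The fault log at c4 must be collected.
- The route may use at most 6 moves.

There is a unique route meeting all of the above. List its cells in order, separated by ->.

The budget equals the shortest possible length, so every move has to be on a shortest route through the required cells.
Route from b2: down 2 to b4, right 1 to c4, up 3 to c1 — 6 moves in all.
Check: all required cells visited; 6 ≤ 6 moves.

b2 -> b3 -> b4 -> c4 -> c3 -> c2 -> c1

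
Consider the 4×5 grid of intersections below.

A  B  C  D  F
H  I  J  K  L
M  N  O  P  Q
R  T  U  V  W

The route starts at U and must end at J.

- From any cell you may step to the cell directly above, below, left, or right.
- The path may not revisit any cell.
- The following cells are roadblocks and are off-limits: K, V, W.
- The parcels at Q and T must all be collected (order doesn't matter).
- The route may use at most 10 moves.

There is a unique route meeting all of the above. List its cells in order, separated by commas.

U, T, N, O, P, Q, L, F, D, C, J

Any route must reach Q and T and still end at J within 10 moves, so the order of the required stops is forced.
Route from U: left to T, up to N, 3× right (reaching Q), 2× up (reaching F), 2× left (reaching C), down to J — 10 moves in all.
Check: all required cells visited; 10 ≤ 10 moves.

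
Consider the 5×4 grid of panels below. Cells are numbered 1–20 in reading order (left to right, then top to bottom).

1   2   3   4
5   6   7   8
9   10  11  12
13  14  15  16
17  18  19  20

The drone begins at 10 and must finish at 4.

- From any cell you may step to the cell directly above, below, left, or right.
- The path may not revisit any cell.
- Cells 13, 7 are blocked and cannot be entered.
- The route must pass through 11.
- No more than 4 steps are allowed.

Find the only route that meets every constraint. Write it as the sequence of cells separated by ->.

10 -> 11 -> 12 -> 8 -> 4

The budget equals the shortest possible length, so every move has to be on a shortest route through the required cells.
Route from 10: 2× right (reaching 12), 2× up (reaching 4) — 4 moves in all.
Check: all required cells visited; 4 ≤ 4 moves.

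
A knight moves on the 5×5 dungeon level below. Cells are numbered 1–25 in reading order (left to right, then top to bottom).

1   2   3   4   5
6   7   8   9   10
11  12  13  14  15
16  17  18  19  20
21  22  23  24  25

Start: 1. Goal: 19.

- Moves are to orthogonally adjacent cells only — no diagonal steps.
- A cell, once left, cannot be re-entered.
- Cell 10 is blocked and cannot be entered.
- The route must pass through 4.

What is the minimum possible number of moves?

6

Any route passes through 4 somewhere between 1 and 19. Summing Manhattan distances along the two legs (1 → 4 → 19) gives a lower bound of 3 + 3 = 6 moves.
A route of 6 moves achieves this: 1 → 2 → 3 → 4 → 9 → 14 → 19.
Since 6 matches the lower bound, it is optimal.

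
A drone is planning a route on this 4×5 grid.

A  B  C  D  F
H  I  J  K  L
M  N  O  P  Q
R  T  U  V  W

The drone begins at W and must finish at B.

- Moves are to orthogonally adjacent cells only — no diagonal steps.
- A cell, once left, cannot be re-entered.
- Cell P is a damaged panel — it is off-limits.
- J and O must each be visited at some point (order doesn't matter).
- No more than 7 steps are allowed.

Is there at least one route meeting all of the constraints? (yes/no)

One route that works: W → V → U → O → J → C → B.

yes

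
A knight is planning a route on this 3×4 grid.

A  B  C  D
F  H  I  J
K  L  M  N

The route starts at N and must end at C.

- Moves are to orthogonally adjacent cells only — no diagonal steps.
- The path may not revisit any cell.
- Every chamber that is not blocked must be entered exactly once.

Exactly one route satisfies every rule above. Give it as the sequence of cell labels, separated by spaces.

N M L K F A B H I J D C

Need to visit all 12 open cells exactly once, starting at N and ending at C.
Route from N: 3× left (reaching K), 2× up (reaching A), right to B, down to H, 2× right (reaching J), up to D, left to C — 11 moves in all.
Check: all 12 open cells covered.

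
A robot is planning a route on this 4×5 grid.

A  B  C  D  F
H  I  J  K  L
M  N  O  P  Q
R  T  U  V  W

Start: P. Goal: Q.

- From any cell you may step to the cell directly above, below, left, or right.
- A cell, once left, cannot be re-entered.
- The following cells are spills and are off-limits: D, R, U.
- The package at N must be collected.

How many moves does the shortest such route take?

7

Any route passes through N somewhere between P and Q. Summing Manhattan distances along the two legs (P → N → Q) gives a lower bound of 2 + 3 = 5 moves.
The shortest route satisfying every rule uses 7 moves: P → O → N → I → J → K → L → Q.
The bound of 5 isn't tight here; checking systematically, no route of length 5 through 6 satisfies every constraint, so 7 is the minimum.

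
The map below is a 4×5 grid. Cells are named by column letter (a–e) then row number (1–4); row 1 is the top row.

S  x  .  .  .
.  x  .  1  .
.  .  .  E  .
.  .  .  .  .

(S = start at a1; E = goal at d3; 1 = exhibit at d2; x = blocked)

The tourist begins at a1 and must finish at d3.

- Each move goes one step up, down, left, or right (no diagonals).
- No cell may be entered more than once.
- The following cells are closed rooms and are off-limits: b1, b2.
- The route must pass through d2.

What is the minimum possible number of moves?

7

Any route passes through d2 somewhere between a1 and d3. Summing Manhattan distances along the two legs (a1 → d2 → d3) gives a lower bound of 4 + 1 = 5 moves.
That bound ignores the blocked cells. Measuring each leg by the fewest moves that actually steer around them (a1→d2: 6; d2→d3: 1) raises the lower bound to 7.
A route of 7 moves exists: a1 → a2 → a3 → b3 → c3 → c2 → d2 → d3.
Since 7 matches that lower bound, it is optimal.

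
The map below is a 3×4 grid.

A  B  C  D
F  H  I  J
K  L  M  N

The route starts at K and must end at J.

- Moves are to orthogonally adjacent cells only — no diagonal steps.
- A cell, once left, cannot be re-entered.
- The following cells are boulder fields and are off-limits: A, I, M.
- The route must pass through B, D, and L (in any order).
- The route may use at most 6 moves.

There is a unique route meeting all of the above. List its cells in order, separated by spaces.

The 6-move cap with required stops at B, D, L leaves no slack for detours.
Route from K: right 1 to L, up 2 to B, right 2 to D, down 1 to J — 6 moves in all.
Check: all required cells visited; 6 ≤ 6 moves.

K L H B C D J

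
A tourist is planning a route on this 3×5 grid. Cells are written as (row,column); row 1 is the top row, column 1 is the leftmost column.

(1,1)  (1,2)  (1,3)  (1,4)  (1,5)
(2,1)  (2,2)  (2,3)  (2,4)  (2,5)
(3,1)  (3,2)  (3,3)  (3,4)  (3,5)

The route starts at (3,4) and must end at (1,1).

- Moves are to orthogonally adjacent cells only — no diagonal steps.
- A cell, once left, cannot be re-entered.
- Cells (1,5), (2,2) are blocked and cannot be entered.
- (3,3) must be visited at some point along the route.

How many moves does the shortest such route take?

Any route passes through (3,3) somewhere between (3,4) and (1,1). Summing Manhattan distances along the two legs ((3,4) → (3,3) → (1,1)) gives a lower bound of 1 + 4 = 5 moves.
A route of 5 moves achieves this: (3,4) → (3,3) → (2,3) → (1,3) → (1,2) → (1,1).
Since 5 matches the lower bound, it is optimal.

5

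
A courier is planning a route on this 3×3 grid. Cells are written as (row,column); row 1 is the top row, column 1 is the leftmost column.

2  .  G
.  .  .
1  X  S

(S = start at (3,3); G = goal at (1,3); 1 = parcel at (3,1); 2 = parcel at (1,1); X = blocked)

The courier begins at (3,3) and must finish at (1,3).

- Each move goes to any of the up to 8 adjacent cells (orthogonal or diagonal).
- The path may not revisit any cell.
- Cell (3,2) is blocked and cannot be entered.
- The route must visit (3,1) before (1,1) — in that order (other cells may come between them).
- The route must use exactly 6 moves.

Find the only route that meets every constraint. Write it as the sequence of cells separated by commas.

(3,3), (2,2), (3,1), (2,1), (1,1), (1,2), (1,3)

The waypoints must appear in the order (3,1), (1,1), with no cell reused.
Route from (3,3): up-left 1 to (2,2), down-left 1 to (3,1), up 2 to (1,1), right 2 to (1,3) — 6 moves in all.
Check: order respected (1 at step 2, 2 at step 4); 6 moves as required.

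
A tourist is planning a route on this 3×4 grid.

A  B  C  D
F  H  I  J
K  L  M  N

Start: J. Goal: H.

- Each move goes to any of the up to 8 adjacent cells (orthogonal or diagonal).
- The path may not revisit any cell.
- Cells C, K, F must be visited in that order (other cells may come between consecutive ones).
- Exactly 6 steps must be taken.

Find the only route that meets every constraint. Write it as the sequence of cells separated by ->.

J -> C -> I -> L -> K -> F -> H

The waypoints must appear in the order C, K, F, with no cell reused.
Route from J: up-left 1 to C, down 1 to I, down-left 1 to L, left 1 to K, up 1 to F, right 1 to H — 6 moves in all.
Check: order respected (C at step 1, K at step 4, F at step 5); 6 moves as required.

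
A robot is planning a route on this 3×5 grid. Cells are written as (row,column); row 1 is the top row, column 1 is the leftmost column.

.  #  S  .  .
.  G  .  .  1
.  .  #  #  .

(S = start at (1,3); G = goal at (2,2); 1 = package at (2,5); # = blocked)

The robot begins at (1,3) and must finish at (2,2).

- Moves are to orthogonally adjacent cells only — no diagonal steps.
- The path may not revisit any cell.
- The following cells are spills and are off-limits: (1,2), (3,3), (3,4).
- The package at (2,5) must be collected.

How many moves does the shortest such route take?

6

Any route passes through (2,5) somewhere between (1,3) and (2,2). Summing Manhattan distances along the two legs ((1,3) → (2,5) → (2,2)) gives a lower bound of 3 + 3 = 6 moves.
A route of 6 moves achieves this: (1,3) → (1,4) → (1,5) → (2,5) → (2,4) → (2,3) → (2,2).
Since 6 matches the lower bound, it is optimal.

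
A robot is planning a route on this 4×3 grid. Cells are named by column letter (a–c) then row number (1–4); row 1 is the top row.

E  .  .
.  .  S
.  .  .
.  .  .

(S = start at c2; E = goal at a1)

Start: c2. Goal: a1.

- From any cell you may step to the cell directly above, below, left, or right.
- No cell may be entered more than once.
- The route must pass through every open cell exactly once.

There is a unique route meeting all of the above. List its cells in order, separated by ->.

c2 -> c1 -> b1 -> b2 -> b3 -> c3 -> c4 -> b4 -> a4 -> a3 -> a2 -> a1

Need to visit all 12 open cells exactly once, starting at c2 and ending at a1.
Cell c1 has only two open neighbours (c2 and b1), so the path must pass straight through it: one of those is the cell it's entered from and the other is where it exits.
Route from c2: up to c1, left to b1, 2× down (reaching b3), right to c3, down to c4, 2× left (reaching a4), 3× up (reaching a1) — 11 moves in all.
Check: all 12 open cells covered.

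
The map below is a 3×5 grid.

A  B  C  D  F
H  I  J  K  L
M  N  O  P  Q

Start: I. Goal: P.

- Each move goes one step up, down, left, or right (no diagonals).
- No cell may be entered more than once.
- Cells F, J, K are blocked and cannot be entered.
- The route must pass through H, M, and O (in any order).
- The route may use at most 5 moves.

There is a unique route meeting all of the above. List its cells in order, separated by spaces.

I H M N O P

The 5-move cap with required stops at H, M, O leaves no slack for detours.
Route from I: left 1 to H, down 1 to M, right 3 to P — 5 moves in all.
Check: all required cells visited; 5 ≤ 5 moves.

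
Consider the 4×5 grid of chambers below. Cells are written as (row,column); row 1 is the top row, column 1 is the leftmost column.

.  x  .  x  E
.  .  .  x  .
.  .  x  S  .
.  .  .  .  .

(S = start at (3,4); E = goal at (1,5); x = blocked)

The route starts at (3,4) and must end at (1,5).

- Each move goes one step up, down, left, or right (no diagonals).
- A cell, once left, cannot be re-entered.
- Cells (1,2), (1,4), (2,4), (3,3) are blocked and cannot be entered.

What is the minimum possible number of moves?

The Manhattan distance from (3,4) to (1,5) is |3−1| + |4−5| = 3, so at least 3 moves are needed.
A route of 3 moves achieves this: (3,4) → (3,5) → (2,5) → (1,5).
Since 3 matches the lower bound, it is optimal.

3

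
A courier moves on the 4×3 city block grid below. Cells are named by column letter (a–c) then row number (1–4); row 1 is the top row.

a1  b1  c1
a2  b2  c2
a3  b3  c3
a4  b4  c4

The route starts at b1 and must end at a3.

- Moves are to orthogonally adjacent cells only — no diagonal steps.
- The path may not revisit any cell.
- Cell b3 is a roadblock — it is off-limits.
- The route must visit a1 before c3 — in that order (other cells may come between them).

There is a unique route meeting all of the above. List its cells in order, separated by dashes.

The waypoints must appear in the order a1, c3, with no cell reused.
Route from b1: left 1 to a1, down 1 to a2, right 2 to c2, down 2 to c4, left 2 to a4, up 1 to a3 — 9 moves in all.
Check: order respected (a1 at step 1, c3 at step 5).

b1 - a1 - a2 - b2 - c2 - c3 - c4 - b4 - a4 - a3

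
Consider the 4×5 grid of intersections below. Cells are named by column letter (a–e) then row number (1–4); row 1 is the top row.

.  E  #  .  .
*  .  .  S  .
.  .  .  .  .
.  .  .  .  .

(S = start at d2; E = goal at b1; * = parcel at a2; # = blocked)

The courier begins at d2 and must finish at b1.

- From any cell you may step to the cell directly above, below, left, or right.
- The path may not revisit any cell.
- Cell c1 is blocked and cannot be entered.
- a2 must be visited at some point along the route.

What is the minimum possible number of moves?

5

Any route passes through a2 somewhere between d2 and b1. Summing Manhattan distances along the two legs (d2 → a2 → b1) gives a lower bound of 3 + 2 = 5 moves.
A route of 5 moves achieves this: d2 → c2 → b2 → a2 → a1 → b1.
Since 5 matches the lower bound, it is optimal.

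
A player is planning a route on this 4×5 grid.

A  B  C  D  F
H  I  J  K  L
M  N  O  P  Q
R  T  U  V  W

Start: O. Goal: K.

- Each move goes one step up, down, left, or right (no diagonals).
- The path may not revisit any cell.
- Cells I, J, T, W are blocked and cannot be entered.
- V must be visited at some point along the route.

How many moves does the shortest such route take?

4

Any route passes through V somewhere between O and K. Summing Manhattan distances along the two legs (O → V → K) gives a lower bound of 2 + 2 = 4 moves.
A route of 4 moves achieves this: O → U → V → P → K.
Since 4 matches the lower bound, it is optimal.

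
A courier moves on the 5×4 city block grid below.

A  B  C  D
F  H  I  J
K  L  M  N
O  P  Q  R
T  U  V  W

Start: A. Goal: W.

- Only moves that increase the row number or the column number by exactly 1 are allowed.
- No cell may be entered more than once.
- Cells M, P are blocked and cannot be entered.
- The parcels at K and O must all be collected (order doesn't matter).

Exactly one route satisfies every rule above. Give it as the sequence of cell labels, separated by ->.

A -> F -> K -> O -> T -> U -> V -> W

Moves only go right or down, so the column and row indices never decrease.
Route from A: down 4 to T, right 3 to W — 7 moves in all.
Check: all required cells visited.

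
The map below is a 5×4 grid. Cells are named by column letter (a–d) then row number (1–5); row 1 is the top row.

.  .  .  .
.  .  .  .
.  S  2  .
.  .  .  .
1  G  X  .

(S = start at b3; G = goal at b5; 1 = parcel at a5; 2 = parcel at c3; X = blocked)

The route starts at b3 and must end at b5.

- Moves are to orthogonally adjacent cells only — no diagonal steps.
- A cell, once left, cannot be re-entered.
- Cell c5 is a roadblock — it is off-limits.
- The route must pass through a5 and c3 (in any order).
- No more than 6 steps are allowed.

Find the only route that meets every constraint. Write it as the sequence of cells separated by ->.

b3 -> c3 -> c4 -> b4 -> a4 -> a5 -> b5

The 6-move cap with required stops at a5, c3 leaves no slack for detours.
Route from b3: right 1 to c3, down 1 to c4, left 2 to a4, down 1 to a5, right 1 to b5 — 6 moves in all.
Check: all required cells visited; 6 ≤ 6 moves.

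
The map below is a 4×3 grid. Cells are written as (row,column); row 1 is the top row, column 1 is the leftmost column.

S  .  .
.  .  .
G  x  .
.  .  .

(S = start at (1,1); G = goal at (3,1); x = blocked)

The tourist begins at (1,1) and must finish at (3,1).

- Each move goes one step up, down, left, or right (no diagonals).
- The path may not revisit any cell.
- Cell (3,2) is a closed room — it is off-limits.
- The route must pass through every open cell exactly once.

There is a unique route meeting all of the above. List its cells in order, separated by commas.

Need to visit all 11 open cells exactly once, starting at (1,1) and ending at (3,1).
Route from (1,1): down 1 to (2,1), right 1 to (2,2), up 1 to (1,2), right 1 to (1,3), down 3 to (4,3), left 2 to (4,1), up 1 to (3,1) — 10 moves in all.
Check: all 11 open cells covered.

(1,1), (2,1), (2,2), (1,2), (1,3), (2,3), (3,3), (4,3), (4,2), (4,1), (3,1)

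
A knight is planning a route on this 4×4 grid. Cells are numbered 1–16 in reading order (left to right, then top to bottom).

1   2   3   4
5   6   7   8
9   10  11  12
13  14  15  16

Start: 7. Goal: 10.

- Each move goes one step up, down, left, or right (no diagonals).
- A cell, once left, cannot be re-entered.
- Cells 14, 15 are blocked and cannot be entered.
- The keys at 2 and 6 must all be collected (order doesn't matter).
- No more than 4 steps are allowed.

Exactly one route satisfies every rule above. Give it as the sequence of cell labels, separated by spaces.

7 3 2 6 10

Any route must reach 2 and 6 and still end at 10 within 4 moves, so the order of the required stops is forced.
Route from 7: up 1 to 3, left 1 to 2, down 2 to 10 — 4 moves in all.
Check: all required cells visited; 4 ≤ 4 moves.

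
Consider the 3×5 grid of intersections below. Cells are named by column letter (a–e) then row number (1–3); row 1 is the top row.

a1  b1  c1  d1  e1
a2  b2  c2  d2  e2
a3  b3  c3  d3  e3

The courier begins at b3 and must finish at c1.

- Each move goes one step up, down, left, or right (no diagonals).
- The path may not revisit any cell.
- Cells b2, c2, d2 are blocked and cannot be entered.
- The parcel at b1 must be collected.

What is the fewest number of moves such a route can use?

5

Any route passes through b1 somewhere between b3 and c1. Summing Manhattan distances along the two legs (b3 → b1 → c1) gives a lower bound of 2 + 1 = 3 moves.
That bound ignores the blocked cells. Measuring each leg by the fewest moves that actually steer around them (b3→b1: 4; b1→c1: 1) raises the lower bound to 5.
A route of 5 moves exists: b3 → a3 → a2 → a1 → b1 → c1.
Since 5 matches that lower bound, it is optimal.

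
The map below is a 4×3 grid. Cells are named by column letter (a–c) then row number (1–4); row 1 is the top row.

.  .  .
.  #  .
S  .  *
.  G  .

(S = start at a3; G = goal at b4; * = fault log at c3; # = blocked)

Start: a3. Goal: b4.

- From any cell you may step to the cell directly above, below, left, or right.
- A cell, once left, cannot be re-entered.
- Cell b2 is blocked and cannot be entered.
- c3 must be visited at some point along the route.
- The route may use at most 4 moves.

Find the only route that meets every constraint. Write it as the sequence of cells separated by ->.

The 4-move cap with required stops at c3 leaves no slack for detours.
Route from a3: 2× right (reaching c3), down to c4, left to b4 — 4 moves in all.
Check: all required cells visited; 4 ≤ 4 moves.

a3 -> b3 -> c3 -> c4 -> b4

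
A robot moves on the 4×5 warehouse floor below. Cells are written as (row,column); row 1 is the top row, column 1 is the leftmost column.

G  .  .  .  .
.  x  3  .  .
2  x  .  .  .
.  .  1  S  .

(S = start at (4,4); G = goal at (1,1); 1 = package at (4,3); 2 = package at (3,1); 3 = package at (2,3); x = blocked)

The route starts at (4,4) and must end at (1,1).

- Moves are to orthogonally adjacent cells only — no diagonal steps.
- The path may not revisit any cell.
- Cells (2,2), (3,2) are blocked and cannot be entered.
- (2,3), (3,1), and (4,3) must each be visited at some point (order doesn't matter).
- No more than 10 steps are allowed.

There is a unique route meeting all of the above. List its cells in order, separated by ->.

The 10-move cap with required stops at (2,3), (3,1), (4,3) leaves no slack for detours.
Route from (4,4): 2× up (reaching (2,4)), left to (2,3), 2× down (reaching (4,3)), 2× left (reaching (4,1)), 3× up (reaching (1,1)) — 10 moves in all.
Check: all required cells visited; 10 ≤ 10 moves.

(4,4) -> (3,4) -> (2,4) -> (2,3) -> (3,3) -> (4,3) -> (4,2) -> (4,1) -> (3,1) -> (2,1) -> (1,1)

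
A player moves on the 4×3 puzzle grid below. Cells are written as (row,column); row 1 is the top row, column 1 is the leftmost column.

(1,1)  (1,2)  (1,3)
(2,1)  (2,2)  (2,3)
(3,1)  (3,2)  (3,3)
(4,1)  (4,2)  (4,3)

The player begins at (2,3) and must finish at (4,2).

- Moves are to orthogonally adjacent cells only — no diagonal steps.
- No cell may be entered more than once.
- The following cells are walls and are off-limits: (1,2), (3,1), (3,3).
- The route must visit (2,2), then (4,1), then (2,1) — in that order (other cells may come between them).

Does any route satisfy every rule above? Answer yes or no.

no

(4,1) must be visited but has only one open neighbour ((4,2)), and it is neither the start nor the goal — the route would have to enter and leave through (4,2), re-entering it.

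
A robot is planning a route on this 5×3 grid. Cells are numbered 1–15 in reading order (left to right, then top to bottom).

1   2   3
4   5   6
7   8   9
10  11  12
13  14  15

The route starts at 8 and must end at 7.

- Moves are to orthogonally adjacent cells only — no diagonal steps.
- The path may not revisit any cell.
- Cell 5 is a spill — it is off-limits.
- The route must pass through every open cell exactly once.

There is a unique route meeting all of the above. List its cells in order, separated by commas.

Need to visit all 14 open cells exactly once, starting at 8 and ending at 7.
Route from 8: down to 11, left to 10, down to 13, 2× right (reaching 15), 4× up (reaching 3), 2× left (reaching 1), 2× down (reaching 7) — 13 moves in all.
Check: all 14 open cells covered.

8, 11, 10, 13, 14, 15, 12, 9, 6, 3, 2, 1, 4, 7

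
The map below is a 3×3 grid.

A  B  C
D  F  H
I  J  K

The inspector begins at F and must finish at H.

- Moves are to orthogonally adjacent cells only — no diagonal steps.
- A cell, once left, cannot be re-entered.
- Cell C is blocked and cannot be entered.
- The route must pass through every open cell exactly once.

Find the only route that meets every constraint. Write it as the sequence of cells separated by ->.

F -> B -> A -> D -> I -> J -> K -> H

Need to visit all 8 open cells exactly once, starting at F and ending at H.
Cell B has only two open neighbours (F and A), so the path must pass straight through it: one of those is the cell it's entered from and the other is where it exits.
Route from F: up to B, left to A, 2× down (reaching I), 2× right (reaching K), up to H — 7 moves in all.
Check: all 8 open cells covered.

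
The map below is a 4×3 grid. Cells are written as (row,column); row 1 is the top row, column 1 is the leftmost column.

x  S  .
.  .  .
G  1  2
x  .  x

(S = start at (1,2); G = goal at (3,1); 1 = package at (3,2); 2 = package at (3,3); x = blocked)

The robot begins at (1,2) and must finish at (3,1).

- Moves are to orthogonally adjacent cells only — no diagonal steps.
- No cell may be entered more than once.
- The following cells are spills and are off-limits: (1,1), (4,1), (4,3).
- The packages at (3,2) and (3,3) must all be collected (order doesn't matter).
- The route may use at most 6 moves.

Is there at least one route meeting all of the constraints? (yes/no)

One route that works: (1,2) → (2,2) → (2,3) → (3,3) → (3,2) → (3,1).

yes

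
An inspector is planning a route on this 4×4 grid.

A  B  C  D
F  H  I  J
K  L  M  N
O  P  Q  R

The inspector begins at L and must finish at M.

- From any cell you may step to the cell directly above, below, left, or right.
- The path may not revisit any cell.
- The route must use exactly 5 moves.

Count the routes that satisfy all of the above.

5

Need simple routes of exactly 5 moves from L to M (Manhattan distance 1, so 2 moves are spent on a detour and 2 undoing it).
Enumerating: L H B C I M | L H I J N M | L P Q R N M | L K F H I M | L K O P Q M.
That gives 5 routes.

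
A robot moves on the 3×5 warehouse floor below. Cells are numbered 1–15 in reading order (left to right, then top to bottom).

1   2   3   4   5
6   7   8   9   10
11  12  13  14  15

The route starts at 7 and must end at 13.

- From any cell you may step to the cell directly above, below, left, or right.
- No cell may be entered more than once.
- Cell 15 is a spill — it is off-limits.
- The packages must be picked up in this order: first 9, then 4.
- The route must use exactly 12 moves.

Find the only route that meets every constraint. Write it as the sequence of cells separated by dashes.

The waypoints must appear in the order 9, 4, with no cell reused.
Route from 7: 3× right (reaching 10), up to 5, 4× left (reaching 1), 2× down (reaching 11), 2× right (reaching 13) — 12 moves in all.
Check: order respected (9 at step 2, 4 at step 5); 12 moves as required.

7 - 8 - 9 - 10 - 5 - 4 - 3 - 2 - 1 - 6 - 11 - 12 - 13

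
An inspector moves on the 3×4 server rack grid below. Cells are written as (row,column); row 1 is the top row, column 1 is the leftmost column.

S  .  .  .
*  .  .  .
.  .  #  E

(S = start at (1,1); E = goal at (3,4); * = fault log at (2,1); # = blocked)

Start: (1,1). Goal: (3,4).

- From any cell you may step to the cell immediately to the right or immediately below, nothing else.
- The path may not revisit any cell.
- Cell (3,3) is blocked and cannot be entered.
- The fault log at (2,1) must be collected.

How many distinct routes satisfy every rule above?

1

A right/down-only route from (1,1) to (3,4) makes exactly 2 down-moves and 3 right-moves in some order.
With no other constraints that would be C(5,2) = 10 routes.
Split at (2,1) and multiply the segment counts (each segment already excludes blocked cells): (1,1)→(2,1): 1; (2,1)→(3,4): 1; product = 1.
That gives 1 route.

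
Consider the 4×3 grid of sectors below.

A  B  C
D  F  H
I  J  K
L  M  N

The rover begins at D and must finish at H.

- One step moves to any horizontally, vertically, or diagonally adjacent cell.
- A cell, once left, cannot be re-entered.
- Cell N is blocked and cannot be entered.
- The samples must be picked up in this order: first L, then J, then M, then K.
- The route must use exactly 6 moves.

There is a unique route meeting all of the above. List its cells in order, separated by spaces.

D I L J M K H

The waypoints must appear in the order L, J, M, K, with no cell reused.
Route from D: 2× down (reaching L), up-right to J, down to M, up-right to K, up to H — 6 moves in all.
Check: order respected (L at step 2, J at step 3, M at step 4, K at step 5); 6 moves as required.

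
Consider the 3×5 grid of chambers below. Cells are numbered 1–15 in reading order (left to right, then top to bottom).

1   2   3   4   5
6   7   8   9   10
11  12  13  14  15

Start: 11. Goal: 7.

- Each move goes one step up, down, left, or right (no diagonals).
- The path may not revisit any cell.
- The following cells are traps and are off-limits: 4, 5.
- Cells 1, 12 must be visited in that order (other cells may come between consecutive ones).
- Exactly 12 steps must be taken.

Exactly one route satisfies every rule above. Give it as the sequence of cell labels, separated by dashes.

The waypoints must appear in the order 1, 12, with no cell reused.
Route from 11: 2× up (reaching 1), 2× right (reaching 3), down to 8, 2× right (reaching 10), down to 15, 3× left (reaching 12), up to 7 — 12 moves in all.
Check: order respected (1 at step 2, 12 at step 11); 12 moves as required.

11 - 6 - 1 - 2 - 3 - 8 - 9 - 10 - 15 - 14 - 13 - 12 - 7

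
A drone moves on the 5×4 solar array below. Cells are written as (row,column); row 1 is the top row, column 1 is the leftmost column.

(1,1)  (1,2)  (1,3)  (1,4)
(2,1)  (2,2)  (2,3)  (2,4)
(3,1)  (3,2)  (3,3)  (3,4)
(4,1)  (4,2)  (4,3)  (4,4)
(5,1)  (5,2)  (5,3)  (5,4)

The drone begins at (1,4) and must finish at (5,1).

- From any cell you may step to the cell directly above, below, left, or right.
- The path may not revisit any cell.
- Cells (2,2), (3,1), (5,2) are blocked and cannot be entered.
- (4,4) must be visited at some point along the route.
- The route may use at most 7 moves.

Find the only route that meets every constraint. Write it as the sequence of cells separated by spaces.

The budget equals the shortest possible length, so every move has to be on a shortest route through the required cells.
Route from (1,4): down 3 to (4,4), left 3 to (4,1), down 1 to (5,1) — 7 moves in all.
Check: all required cells visited; 7 ≤ 7 moves.

(1,4) (2,4) (3,4) (4,4) (4,3) (4,2) (4,1) (5,1)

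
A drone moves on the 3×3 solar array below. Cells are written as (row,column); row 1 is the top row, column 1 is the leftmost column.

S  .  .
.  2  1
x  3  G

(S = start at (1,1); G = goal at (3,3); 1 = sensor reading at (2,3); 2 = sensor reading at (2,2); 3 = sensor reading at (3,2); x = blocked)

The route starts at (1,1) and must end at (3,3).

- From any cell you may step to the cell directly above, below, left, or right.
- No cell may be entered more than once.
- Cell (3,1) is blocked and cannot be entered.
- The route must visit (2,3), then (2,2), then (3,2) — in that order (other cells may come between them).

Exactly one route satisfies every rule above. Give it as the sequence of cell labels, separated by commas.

The waypoints must appear in the order (2,3), (2,2), (3,2), with no cell reused.
Route from (1,1): 2× right (reaching (1,3)), down to (2,3), left to (2,2), down to (3,2), right to (3,3) — 6 moves in all.
Check: order respected (1 at step 3, 2 at step 4, 3 at step 5).

(1,1), (1,2), (1,3), (2,3), (2,2), (3,2), (3,3)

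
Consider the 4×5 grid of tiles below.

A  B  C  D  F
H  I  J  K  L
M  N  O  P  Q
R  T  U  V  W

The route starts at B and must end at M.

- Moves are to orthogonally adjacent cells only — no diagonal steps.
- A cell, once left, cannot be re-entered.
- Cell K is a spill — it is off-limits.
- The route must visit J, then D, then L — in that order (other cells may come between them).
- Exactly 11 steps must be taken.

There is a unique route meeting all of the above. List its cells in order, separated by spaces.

B I J C D F L Q P O N M

The waypoints must appear in the order J, D, L, with no cell reused.
Route from B: down 1 to I, right 1 to J, up 1 to C, right 2 to F, down 2 to Q, left 4 to M — 11 moves in all.
Check: order respected (J at step 2, D at step 4, L at step 6); 11 moves as required.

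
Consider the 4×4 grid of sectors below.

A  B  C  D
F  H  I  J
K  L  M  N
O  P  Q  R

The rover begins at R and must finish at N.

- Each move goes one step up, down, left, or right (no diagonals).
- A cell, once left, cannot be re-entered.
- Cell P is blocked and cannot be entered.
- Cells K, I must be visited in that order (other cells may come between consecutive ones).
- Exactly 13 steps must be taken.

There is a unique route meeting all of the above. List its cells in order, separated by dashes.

R - Q - M - L - K - F - A - B - H - I - C - D - J - N

The waypoints must appear in the order K, I, with no cell reused.
Route from R: left 1 to Q, up 1 to M, left 2 to K, up 2 to A, right 1 to B, down 1 to H, right 1 to I, up 1 to C, right 1 to D, down 2 to N — 13 moves in all.
Check: order respected (K at step 4, I at step 9); 13 moves as required.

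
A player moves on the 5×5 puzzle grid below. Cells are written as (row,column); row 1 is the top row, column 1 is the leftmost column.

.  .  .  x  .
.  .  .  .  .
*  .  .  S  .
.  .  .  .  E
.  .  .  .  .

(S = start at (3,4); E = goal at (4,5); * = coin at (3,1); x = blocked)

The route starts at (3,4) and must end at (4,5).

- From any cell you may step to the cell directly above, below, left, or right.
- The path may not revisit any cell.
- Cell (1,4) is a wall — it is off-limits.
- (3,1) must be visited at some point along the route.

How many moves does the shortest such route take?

8

Any route passes through (3,1) somewhere between (3,4) and (4,5). Summing Manhattan distances along the two legs ((3,4) → (3,1) → (4,5)) gives a lower bound of 3 + 5 = 8 moves.
A route of 8 moves achieves this: (3,4) → (3,3) → (3,2) → (3,1) → (4,1) → (4,2) → (4,3) → (4,4) → (4,5).
Since 8 matches the lower bound, it is optimal.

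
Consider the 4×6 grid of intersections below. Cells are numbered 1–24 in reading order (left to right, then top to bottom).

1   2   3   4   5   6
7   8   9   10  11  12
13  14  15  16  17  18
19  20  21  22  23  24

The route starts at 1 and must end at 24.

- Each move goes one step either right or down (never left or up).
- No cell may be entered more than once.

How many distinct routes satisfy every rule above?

A right/down-only route from 1 to 24 makes exactly 3 down-moves and 5 right-moves in some order.
With no other constraints that would be C(8,3) = 56 routes.
That gives 56 routes.

56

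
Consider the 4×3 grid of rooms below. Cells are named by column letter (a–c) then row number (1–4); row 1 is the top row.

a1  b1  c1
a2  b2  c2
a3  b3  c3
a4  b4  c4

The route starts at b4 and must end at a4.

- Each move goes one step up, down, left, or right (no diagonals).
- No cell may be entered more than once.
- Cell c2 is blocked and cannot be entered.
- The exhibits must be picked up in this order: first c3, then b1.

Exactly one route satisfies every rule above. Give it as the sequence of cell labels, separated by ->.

b4 -> c4 -> c3 -> b3 -> b2 -> b1 -> a1 -> a2 -> a3 -> a4

The waypoints must appear in the order c3, b1, with no cell reused.
Route from b4: right 1 to c4, up 1 to c3, left 1 to b3, up 2 to b1, left 1 to a1, down 3 to a4 — 9 moves in all.
Check: order respected (c3 at step 2, b1 at step 5).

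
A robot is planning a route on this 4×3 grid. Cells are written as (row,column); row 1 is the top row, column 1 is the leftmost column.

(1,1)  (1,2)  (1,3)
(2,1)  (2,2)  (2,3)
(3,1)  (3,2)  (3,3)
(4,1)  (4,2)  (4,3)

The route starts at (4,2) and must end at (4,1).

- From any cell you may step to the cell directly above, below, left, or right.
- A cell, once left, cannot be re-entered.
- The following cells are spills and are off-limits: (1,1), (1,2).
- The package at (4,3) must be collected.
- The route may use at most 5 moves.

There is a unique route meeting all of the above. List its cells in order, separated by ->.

(4,2) -> (4,3) -> (3,3) -> (3,2) -> (3,1) -> (4,1)

The budget equals the shortest possible length, so every move has to be on a shortest route through the required cells.
Route from (4,2): right 1 to (4,3), up 1 to (3,3), left 2 to (3,1), down 1 to (4,1) — 5 moves in all.
Check: all required cells visited; 5 ≤ 5 moves.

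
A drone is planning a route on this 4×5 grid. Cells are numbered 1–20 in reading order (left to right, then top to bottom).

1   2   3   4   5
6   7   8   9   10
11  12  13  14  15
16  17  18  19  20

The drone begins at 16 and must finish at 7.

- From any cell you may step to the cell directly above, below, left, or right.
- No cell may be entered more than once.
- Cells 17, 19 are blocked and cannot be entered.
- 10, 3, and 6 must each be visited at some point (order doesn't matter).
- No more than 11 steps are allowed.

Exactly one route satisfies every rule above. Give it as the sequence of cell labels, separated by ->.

16 -> 11 -> 6 -> 1 -> 2 -> 3 -> 4 -> 5 -> 10 -> 9 -> 8 -> 7

The 11-move cap with required stops at 10, 3, 6 leaves no slack for detours.
Route from 16: up 3 to 1, right 4 to 5, down 1 to 10, left 3 to 7 — 11 moves in all.
Check: all required cells visited; 11 ≤ 11 moves.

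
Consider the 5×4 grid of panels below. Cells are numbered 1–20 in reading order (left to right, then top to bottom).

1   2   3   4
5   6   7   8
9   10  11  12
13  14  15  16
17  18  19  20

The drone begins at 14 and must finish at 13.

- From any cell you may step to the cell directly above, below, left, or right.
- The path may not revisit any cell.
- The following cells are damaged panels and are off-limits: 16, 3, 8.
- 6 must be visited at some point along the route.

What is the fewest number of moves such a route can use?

Any route passes through 6 somewhere between 14 and 13. Summing Manhattan distances along the two legs (14 → 6 → 13) gives a lower bound of 2 + 3 = 5 moves.
A route of 5 moves achieves this: 14 → 10 → 6 → 5 → 9 → 13.
Since 5 matches the lower bound, it is optimal.

5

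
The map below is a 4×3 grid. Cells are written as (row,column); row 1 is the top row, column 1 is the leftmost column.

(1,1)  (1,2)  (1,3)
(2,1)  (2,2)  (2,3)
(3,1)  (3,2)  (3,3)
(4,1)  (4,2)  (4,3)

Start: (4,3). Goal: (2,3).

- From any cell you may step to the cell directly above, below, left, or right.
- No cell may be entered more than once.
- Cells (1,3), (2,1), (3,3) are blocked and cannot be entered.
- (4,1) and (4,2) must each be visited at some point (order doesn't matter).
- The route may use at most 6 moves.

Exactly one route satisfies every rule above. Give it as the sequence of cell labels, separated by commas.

The budget equals the shortest possible length, so every move has to be on a shortest route through the required cells.
Route from (4,3): 2× left (reaching (4,1)), up to (3,1), right to (3,2), up to (2,2), right to (2,3) — 6 moves in all.
Check: all required cells visited; 6 ≤ 6 moves.

(4,3), (4,2), (4,1), (3,1), (3,2), (2,2), (2,3)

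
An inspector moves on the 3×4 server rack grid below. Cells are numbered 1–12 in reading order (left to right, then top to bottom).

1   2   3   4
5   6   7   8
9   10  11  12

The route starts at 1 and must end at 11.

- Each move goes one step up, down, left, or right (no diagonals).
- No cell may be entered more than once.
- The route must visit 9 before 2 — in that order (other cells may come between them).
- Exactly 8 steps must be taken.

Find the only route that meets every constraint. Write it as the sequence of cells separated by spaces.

The waypoints must appear in the order 9, 2, with no cell reused.
Route from 1: 2× down (reaching 9), right to 10, 2× up (reaching 2), right to 3, 2× down (reaching 11) — 8 moves in all.
Check: order respected (9 at step 2, 2 at step 5); 8 moves as required.

1 5 9 10 6 2 3 7 11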